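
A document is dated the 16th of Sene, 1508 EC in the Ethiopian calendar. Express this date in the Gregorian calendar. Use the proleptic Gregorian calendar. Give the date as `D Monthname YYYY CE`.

Both dates share Julian Day Number 2274938; in the Gregorian calendar that is 20 June 1516 CE.

20 June 1516 CE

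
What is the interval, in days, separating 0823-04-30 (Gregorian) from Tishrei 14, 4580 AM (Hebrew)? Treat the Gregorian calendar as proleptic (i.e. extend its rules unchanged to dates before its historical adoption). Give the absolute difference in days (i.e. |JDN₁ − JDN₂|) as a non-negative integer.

1297

JDN of the first date = 2021774.
JDN of the second date = 2020477.
|2020477 − 2021774| = 1297.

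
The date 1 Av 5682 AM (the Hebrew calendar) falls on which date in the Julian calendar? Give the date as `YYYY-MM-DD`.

1922-07-13

The source date corresponds to 26 July 1922 in the Gregorian calendar (JDN 2423262).
That day falls on 13 July 1922 CE in the Julian calendar.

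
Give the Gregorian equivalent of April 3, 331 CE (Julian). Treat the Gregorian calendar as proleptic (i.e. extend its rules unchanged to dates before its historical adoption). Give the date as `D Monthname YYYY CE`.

The Julian–Gregorian offset here is 1 day (Julian trailing).
3 April 331 Julian + 1 day → 4 April 331 Gregorian.

4 April 331 CE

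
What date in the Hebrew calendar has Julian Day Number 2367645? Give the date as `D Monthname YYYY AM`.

21 Nisan 5530 AM

JDN 2367645 is 16 April 1770 in the Gregorian calendar.
In the Hebrew calendar that day is 21 Nisan 5530 AM.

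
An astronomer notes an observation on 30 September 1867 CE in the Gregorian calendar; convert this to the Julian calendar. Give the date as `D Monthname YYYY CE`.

18 September 1867 CE

The Julian–Gregorian offset here is 12 days (Julian trailing).
30 September 1867 Gregorian − 12 days → 18 September 1867 Julian.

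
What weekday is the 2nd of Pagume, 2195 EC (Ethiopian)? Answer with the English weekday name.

Friday

This is JDN 2525940 (9 September 2203 Gregorian).
2525940 ≡ 4 (mod 7); counting from Monday = 0 gives Friday.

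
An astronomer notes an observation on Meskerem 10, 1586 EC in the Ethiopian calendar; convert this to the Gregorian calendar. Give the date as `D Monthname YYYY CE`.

17 September 1593 CE

Julian Day Number of the source date = 2303151.
Converting JDN 2303151 to the Gregorian calendar gives 17 September 1593 CE.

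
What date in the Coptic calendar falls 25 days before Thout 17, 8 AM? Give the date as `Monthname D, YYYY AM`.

Mesori 28, 7 AM

JDN of Thout 17, 8 AM = 1827603.
1827603 − 25 = 1827578.
JDN 1827578 in the Coptic calendar is Mesori 28, 7 AM.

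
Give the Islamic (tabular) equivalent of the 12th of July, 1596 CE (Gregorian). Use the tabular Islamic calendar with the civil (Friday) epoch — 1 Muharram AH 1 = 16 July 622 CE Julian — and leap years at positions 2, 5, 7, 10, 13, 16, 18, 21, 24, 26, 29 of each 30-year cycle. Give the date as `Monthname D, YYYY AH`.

Both dates share Julian Day Number 2304180; in the tabular Islamic calendar that is 16 Dhu al-Qa'dah 1004 AH.

Dhu al-Qa'dah 16, 1004 AH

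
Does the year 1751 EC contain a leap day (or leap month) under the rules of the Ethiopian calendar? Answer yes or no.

1751 mod 4 = 3; in the Ethiopian calendar a year is leap when year mod 4 = 3, so it is a leap year.

yes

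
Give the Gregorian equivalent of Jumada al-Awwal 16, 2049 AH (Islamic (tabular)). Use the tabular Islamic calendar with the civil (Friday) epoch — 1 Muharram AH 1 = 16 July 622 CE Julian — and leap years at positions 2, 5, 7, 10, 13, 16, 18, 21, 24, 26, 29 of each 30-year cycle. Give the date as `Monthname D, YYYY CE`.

Julian Day Number of the source date = 2674316.
Converting JDN 2674316 to the Gregorian calendar gives 5 December 2609 CE.

December 5, 2609 CE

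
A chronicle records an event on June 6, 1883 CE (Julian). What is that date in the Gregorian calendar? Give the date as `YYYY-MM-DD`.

1883-06-18

For dates in this range the Gregorian date is 12 days ahead of the Julian.
6 June 1883 Julian + 12 days → 18 June 1883 Gregorian.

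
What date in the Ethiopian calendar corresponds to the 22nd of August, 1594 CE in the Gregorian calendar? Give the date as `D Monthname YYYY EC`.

Both dates share Julian Day Number 2303490; in the Ethiopian calendar that is 19 Nehase 1586 EC.

19 Nehase 1586 EC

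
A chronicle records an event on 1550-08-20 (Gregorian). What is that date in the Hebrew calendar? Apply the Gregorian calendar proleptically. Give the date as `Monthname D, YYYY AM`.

Av 28, 5310 AM

Julian Day Number of the source date = 2287417.
Converting JDN 2287417 to the Hebrew calendar gives 28 Av 5310 AM.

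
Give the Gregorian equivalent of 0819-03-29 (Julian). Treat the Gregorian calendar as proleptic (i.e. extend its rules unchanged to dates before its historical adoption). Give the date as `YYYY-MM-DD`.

At this point the Julian calendar is 4 days behind the Gregorian.
29 March 819 Julian + 4 days → 2 April 819 Gregorian.

0819-04-02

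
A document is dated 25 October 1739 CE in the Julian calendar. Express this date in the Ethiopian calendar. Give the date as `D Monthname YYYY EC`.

The source date corresponds to 5 November 1739 in the Gregorian calendar (JDN 2356525).
That day falls on 27 Tikimt 1732 EC in the Ethiopian calendar.

27 Tikimt 1732 EC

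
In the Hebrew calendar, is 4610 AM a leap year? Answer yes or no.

Hebrew year 4610 is year 12 of its 19-year Metonic cycle; leap years are at positions 3, 6, 8, 11, 14, 17, 19, so it is a common year (12 months).

no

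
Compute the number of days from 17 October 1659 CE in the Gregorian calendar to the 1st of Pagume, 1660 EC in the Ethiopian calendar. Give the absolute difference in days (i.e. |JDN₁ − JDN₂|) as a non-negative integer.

First date → JDN 2327287; second date → JDN 2330531.
The interval is |2327287 − 2330531| = 3244 days.

3244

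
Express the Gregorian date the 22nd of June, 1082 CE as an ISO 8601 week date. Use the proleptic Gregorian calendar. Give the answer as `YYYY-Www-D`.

1082-W25-4

The weekday is Thursday (ISO weekday 4).
That Thursday belongs to ISO week 25 of ISO year 1082.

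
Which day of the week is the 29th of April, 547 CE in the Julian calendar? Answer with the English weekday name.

This is JDN 1920968 (1 May 547 Gregorian).
Since JDN mod 7 = 0 (0 = Monday), the day is Monday.

Monday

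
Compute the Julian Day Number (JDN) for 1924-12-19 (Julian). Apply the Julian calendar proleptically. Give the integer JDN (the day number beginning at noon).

2424152

Equivalently 1 January 1925 (Gregorian).
JDN 2400001 is 17 November 1858 CE (Gregorian), MJD 0; the target day is +24151 days from there, so JDN = 2424152.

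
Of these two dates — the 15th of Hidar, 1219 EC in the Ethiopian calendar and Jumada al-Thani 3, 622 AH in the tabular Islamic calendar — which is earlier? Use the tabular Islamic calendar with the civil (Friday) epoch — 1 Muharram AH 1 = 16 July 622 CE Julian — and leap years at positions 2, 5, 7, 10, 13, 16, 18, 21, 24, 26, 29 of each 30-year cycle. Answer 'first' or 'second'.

second

Converting both to JDN: 2169169 vs 2168652; the smaller is the second.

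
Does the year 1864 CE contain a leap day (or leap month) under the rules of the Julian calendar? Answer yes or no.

yes

1864 mod 4 = 0, so it is a leap year in the Julian calendar.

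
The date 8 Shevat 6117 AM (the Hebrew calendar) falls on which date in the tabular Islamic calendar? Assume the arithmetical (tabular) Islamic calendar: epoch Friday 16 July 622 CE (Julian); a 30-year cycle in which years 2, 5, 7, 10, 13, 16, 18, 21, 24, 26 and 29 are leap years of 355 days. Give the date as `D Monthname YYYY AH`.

Julian Day Number of the source date = 2581966.
Converting JDN 2581966 to the tabular Islamic calendar gives 8 Shawwal 1788 AH.

8 Shawwal 1788 AH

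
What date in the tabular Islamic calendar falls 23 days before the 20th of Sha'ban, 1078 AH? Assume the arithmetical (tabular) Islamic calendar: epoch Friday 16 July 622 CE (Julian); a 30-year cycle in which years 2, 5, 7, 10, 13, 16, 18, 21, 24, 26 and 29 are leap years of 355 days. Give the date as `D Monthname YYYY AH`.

27 Rajab 1078 AH

JDN of the 20th of Sha'ban, 1078 AH = 2330319.
2330319 − 23 = 2330296.
JDN 2330296 in the tabular Islamic calendar is 27 Rajab 1078 AH.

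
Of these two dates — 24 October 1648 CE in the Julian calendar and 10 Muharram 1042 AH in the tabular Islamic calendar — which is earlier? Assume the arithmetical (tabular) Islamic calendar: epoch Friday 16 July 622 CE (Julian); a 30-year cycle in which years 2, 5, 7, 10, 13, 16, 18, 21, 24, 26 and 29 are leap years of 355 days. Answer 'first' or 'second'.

second

First date → JDN 2323287; second date → JDN 2317345.
JDN 2317345 < JDN 2323287, so the second date is earlier.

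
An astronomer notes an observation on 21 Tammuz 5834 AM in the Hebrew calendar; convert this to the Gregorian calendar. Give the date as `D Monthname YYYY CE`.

Both dates share Julian Day Number 2478770; in the Gregorian calendar that is 16 July 2074 CE.

16 July 2074 CE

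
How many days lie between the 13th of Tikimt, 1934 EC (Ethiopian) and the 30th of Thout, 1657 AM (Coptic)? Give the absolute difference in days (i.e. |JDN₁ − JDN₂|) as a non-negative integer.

378

JDN of the first date = 2430291.
JDN of the second date = 2429913.
|2429913 − 2430291| = 378.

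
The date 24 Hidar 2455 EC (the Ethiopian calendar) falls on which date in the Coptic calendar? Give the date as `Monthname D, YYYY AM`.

Hathor 24, 2179 AM

The source date corresponds to 6 December 2462 in the Gregorian calendar (JDN 2620627).
That day falls on 24 Hathor 2179 AM in the Coptic calendar.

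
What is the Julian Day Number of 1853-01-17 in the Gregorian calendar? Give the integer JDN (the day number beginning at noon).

JDN 2400001 is 17 November 1858 CE (Gregorian), MJD 0; the target day is −2130 days from there, so JDN = 2397871.

2397871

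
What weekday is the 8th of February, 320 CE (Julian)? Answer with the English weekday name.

Monday

In the proleptic Gregorian calendar this is 9 February 320 (JDN 1837976).
Since JDN mod 7 = 0 (0 = Monday), the day is Monday.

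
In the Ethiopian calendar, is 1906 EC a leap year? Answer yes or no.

no

1906 mod 4 = 2; in the Ethiopian calendar a year is leap when year mod 4 = 3, so it is a common year.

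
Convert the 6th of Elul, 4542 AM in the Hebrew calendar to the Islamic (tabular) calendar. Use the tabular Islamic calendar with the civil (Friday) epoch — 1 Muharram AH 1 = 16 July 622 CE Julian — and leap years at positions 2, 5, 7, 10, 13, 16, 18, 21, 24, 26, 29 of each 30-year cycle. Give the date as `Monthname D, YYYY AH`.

Julian Day Number of the source date = 2006914.
Converting JDN 2006914 to the tabular Islamic calendar gives 5 Muharram 166 AH.

Muharram 5, 166 AH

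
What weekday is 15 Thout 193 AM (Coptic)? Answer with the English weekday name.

In the proleptic Gregorian calendar this is 13 September 476 (JDN 1895172).
JDN 1895172 mod 7 = 6, and JDN 0 was a Monday, so this is a Sunday.

Sunday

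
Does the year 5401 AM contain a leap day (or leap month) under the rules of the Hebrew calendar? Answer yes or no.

no

Hebrew year 5401 is year 5 of its 19-year Metonic cycle; leap years are at positions 3, 6, 8, 11, 14, 17, 19, so it is a common year (12 months).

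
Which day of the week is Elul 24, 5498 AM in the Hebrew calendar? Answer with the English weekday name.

Tuesday

Equivalently 9 September 1738 Gregorian, JDN 2356103.
Since JDN mod 7 = 1 (0 = Monday), the day is Tuesday.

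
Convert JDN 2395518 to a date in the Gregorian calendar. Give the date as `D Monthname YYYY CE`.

JDN 2451545 is 1 Jan 2000; 2395518 is −56027 days from there.

9 August 1846 CE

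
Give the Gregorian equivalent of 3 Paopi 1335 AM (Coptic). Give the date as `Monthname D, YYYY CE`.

Both dates share Julian Day Number 2312305; in the Gregorian calendar that is 10 October 1618 CE.

October 10, 1618 CE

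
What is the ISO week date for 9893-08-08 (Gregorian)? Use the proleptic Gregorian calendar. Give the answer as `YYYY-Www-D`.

9893-W32-2

The weekday is Tuesday (ISO weekday 2).
That Tuesday belongs to ISO week 32 of ISO year 9893.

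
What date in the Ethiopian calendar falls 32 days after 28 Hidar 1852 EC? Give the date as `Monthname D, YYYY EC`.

Tahsas 30, 1852 EC

JDN of 28 Hidar 1852 EC = 2400386.
2400386 + 32 = 2400418.
JDN 2400418 in the Ethiopian calendar is Tahsas 30, 1852 EC.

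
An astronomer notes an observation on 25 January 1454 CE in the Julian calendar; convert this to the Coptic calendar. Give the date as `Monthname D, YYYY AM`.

Both dates share Julian Day Number 2252156; in the Coptic calendar that is 30 Tobi 1170 AM.

Tobi 30, 1170 AM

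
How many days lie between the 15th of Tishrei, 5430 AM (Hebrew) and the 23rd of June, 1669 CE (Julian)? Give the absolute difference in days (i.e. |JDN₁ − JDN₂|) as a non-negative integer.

99

JDN of the first date = 2330933.
JDN of the second date = 2330834.
|2330834 − 2330933| = 99.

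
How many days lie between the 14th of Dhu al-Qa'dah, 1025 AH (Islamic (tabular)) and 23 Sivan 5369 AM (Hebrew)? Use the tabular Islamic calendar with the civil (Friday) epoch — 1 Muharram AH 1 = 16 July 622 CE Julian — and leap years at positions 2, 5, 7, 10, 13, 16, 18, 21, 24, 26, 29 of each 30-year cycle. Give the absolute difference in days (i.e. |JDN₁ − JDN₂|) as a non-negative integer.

2708

JDN of the first date = 2311619.
JDN of the second date = 2308911.
|2308911 − 2311619| = 2708.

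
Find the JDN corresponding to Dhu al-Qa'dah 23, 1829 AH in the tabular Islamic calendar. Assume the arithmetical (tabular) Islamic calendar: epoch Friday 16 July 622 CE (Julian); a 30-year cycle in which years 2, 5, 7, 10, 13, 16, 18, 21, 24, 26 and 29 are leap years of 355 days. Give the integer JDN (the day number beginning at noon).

In the Gregorian calendar the same day is 24 December 2396.
JDN 2299161 is 15 October 1582 CE (Gregorian); the target day is +297378 days from there, so JDN = 2596539.

2596539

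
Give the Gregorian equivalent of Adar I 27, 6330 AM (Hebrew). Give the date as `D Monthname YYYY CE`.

Julian Day Number of the source date = 2659797.
Converting JDN 2659797 to the Gregorian calendar gives 5 March 2570 CE.

5 March 2570 CE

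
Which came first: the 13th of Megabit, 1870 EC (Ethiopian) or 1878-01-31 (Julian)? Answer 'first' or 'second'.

second

Converting both to JDN: 2407065 vs 2407028; the smaller is the second.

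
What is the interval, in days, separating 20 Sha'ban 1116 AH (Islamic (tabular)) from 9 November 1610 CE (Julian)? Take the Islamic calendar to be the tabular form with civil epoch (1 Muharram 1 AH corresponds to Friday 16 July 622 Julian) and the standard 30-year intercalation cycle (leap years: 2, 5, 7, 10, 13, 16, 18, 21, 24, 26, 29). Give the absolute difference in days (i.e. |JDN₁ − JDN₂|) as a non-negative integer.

First date → JDN 2343785; second date → JDN 2309423.
The interval is |2343785 − 2309423| = 34362 days.

34362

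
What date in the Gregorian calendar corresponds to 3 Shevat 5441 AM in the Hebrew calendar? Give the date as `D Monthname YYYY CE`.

22 January 1681 CE

Julian Day Number of the source date = 2335055.
Converting JDN 2335055 to the Gregorian calendar gives 22 January 1681 CE.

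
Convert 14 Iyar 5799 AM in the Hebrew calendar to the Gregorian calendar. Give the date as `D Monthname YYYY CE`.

8 May 2039 CE

Julian Day Number of the source date = 2465917.
Converting JDN 2465917 to the Gregorian calendar gives 8 May 2039 CE.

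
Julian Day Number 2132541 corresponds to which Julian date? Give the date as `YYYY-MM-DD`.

1126-07-31

JDN 2132541 is 7 August 1126 in the proleptic Gregorian calendar.
In the Julian calendar that day is 1126-07-31.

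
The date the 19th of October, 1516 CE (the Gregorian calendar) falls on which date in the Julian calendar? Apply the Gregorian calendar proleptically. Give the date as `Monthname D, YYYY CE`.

At this point the Julian calendar is 10 days behind the Gregorian.
19 October 1516 Gregorian − 10 days → 9 October 1516 Julian.

October 9, 1516 CE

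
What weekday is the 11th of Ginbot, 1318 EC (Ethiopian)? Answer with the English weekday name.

Tuesday

This is JDN 2205505 (14 May 1326 Gregorian).
JDN 2205505 mod 7 = 1, and JDN 0 was a Monday, so this is a Tuesday.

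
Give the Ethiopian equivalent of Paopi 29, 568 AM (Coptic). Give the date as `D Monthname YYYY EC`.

Julian Day Number of the source date = 2032185.
Converting JDN 2032185 to the Ethiopian calendar gives 29 Tikimt 844 EC.

29 Tikimt 844 EC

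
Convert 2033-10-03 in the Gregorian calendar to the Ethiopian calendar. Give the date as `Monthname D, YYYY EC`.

Meskerem 23, 2026 EC

Julian Day Number of the source date = 2463874.
Converting JDN 2463874 to the Ethiopian calendar gives 23 Meskerem 2026 EC.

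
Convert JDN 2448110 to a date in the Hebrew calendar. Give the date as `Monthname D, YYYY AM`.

Av 15, 5750 AM

JDN 2448110 is 6 August 1990 in the Gregorian calendar.
In the Hebrew calendar that day is Av 15, 5750 AM.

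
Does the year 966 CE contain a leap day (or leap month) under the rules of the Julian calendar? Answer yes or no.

no

966 mod 4 = 2, so it is a common year in the Julian calendar.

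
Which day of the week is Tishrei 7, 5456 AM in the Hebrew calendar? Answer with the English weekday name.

Friday

In the Gregorian calendar this is 16 September 1695 (JDN 2340405).
2340405 ≡ 4 (mod 7); counting from Monday = 0 gives Friday.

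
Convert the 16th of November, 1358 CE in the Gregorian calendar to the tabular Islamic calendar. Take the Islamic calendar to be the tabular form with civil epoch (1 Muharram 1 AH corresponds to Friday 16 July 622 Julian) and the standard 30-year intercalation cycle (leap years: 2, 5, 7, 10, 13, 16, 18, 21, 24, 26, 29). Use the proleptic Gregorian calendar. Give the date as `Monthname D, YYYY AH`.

Both dates share Julian Day Number 2217379; in the tabular Islamic calendar that is 5 Dhu al-Hijjah 759 AH.

Dhu al-Hijjah 5, 759 AH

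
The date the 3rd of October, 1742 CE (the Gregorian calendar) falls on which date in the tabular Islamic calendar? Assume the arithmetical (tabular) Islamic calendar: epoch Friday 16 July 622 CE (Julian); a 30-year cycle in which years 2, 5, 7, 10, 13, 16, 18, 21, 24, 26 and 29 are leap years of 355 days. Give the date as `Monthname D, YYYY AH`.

Sha'ban 3, 1155 AH

Julian Day Number of the source date = 2357588.
Converting JDN 2357588 to the tabular Islamic calendar gives 3 Sha'ban 1155 AH.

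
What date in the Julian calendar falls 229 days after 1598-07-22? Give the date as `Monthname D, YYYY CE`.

The starting date is JDN 2304930; 2304930 + 229 = 2305159.
JDN 2305159 corresponds to March 8, 1599 CE.

March 8, 1599 CE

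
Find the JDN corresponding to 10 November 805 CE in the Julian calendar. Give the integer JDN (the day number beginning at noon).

2015398

Equivalently 14 November 805 (proleptic Gregorian).
JDN 2400001 is 17 November 1858 CE (Gregorian), MJD 0; the target day is −384603 days from there, so JDN = 2015398.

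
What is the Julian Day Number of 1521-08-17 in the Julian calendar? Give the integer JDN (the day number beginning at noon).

2276832

Equivalently 27 August 1521 (proleptic Gregorian).
JDN 2299161 is 15 October 1582 CE (Gregorian); the target day is −22329 days from there, so JDN = 2276832.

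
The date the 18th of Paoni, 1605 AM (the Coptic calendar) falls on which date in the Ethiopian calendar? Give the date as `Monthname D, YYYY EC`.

Julian Day Number of the source date = 2411178.
Converting JDN 2411178 to the Ethiopian calendar gives 18 Sene 1881 EC.

Sene 18, 1881 EC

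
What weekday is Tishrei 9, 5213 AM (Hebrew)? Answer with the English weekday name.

In the proleptic Gregorian calendar this is 1 October 1452 (JDN 2251666).
JDN 2251666 mod 7 = 4, and JDN 0 was a Monday, so this is a Friday.

Friday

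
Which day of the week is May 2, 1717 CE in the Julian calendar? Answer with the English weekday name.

Thursday

Equivalently 13 May 1717 Gregorian, JDN 2348314.
Since JDN mod 7 = 3 (0 = Monday), the day is Thursday.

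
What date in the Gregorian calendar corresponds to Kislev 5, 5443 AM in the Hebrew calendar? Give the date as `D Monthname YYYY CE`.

5 December 1682 CE

Both dates share Julian Day Number 2335737; in the Gregorian calendar that is 5 December 1682 CE.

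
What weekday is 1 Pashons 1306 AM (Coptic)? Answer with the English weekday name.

Equivalently 6 May 1590 Gregorian, JDN 2301921.
JDN 2301921 mod 7 = 6, and JDN 0 was a Monday, so this is a Sunday.

Sunday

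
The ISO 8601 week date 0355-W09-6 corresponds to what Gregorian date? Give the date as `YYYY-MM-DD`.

0355-03-05

ISO week 1 of 355 is the week containing the first Thursday of 355.
Week 9, day 6 (Saturday) lands on 0355-03-05.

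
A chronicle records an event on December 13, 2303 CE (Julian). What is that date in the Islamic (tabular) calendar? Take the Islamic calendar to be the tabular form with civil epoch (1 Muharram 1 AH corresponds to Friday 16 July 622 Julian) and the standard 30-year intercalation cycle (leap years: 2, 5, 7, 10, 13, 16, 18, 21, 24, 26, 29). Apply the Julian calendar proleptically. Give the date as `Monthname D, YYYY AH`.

Muharram 19, 1734 AH

The source date corresponds to 29 December 2303 in the Gregorian calendar (JDN 2562575).
That day falls on 19 Muharram 1734 AH in the tabular Islamic calendar.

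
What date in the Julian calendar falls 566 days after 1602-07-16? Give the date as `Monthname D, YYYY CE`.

February 2, 1604 CE

The starting date is JDN 2306385; 2306385 + 566 = 2306951.
JDN 2306951 corresponds to February 2, 1604 CE.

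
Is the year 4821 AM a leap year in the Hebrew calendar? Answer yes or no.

yes

Hebrew year 4821 is year 14 of its 19-year Metonic cycle; leap years are at positions 3, 6, 8, 11, 14, 17, 19, so it is a leap year (13 months).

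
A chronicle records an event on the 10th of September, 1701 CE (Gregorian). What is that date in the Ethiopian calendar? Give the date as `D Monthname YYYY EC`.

Both dates share Julian Day Number 2342590; in the Ethiopian calendar that is 2 Meskerem 1694 EC.

2 Meskerem 1694 EC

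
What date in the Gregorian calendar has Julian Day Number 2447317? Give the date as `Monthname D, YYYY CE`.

June 4, 1988 CE

Counting from JDN 2299161 = 15 Oct 1582 gives an offset of 148156 days.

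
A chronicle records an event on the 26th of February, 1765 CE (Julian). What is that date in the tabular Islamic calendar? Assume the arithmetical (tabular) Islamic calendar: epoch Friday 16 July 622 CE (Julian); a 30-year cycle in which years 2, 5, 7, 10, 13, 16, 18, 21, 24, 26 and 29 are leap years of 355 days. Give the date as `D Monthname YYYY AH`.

Julian Day Number of the source date = 2365781.
Converting JDN 2365781 to the tabular Islamic calendar gives 16 Ramadan 1178 AH.

16 Ramadan 1178 AH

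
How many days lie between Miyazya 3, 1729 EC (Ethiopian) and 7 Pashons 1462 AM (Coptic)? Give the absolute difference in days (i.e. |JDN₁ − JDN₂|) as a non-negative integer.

3321

First date → JDN 2355585; second date → JDN 2358906.
The interval is |2355585 − 2358906| = 3321 days.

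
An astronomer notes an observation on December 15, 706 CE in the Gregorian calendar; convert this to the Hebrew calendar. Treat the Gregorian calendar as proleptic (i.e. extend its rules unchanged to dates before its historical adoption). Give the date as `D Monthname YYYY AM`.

30 Kislev 4467 AM

Julian Day Number of the source date = 1979269.
Converting JDN 1979269 to the Hebrew calendar gives 30 Kislev 4467 AM.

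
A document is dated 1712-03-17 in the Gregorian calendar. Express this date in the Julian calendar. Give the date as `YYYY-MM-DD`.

The Julian–Gregorian offset here is 11 days (Julian trailing).
17 March 1712 Gregorian − 11 days → 6 March 1712 Julian.

1712-03-06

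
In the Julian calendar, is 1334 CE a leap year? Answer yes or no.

1334 mod 4 = 2, so it is a common year in the Julian calendar.

no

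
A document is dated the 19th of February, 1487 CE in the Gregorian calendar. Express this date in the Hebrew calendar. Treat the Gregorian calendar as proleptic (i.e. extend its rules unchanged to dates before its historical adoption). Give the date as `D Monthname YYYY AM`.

17 Adar I 5247 AM

Both dates share Julian Day Number 2264225; in the Hebrew calendar that is 17 Adar I 5247 AM.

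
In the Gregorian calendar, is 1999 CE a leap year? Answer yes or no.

no

1999 is not divisible by 4, so it is a common year.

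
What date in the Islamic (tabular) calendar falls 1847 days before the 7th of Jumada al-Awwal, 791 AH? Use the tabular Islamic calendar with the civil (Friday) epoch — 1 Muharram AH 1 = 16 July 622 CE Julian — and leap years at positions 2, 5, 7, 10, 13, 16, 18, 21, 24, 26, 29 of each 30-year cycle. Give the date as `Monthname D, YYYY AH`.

Safar 20, 786 AH

Counting 1847 days back from JDN 2228514 reaches JDN 2226667, which is Safar 20, 786 AH.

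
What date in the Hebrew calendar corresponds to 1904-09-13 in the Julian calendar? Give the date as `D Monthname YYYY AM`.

17 Tishrei 5665 AM

The source date corresponds to 26 September 1904 in the Gregorian calendar (JDN 2416750).
That day falls on 17 Tishrei 5665 AM in the Hebrew calendar.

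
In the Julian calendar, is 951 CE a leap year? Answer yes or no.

no

951 mod 4 = 3, so it is a common year in the Julian calendar.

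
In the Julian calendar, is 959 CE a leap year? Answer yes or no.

959 mod 4 = 3, so it is a common year in the Julian calendar.

no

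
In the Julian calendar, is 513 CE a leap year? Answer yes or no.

513 mod 4 = 1, so it is a common year in the Julian calendar.

no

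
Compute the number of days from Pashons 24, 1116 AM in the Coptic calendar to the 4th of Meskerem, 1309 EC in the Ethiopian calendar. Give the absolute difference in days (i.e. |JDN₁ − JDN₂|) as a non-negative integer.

30576

First date → JDN 2232547; second date → JDN 2201971.
The interval is |2232547 − 2201971| = 30576 days.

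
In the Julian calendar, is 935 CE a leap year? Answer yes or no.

no

935 mod 4 = 3, so it is a common year in the Julian calendar.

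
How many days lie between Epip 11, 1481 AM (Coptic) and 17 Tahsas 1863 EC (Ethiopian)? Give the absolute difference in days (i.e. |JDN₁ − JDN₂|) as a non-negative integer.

38512

JDN of the first date = 2365910.
JDN of the second date = 2404422.
|2404422 − 2365910| = 38512.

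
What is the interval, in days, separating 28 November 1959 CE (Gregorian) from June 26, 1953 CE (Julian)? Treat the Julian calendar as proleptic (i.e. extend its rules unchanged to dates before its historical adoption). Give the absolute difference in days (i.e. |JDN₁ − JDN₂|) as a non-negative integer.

JDN of the first date = 2436901.
JDN of the second date = 2434568.
|2434568 − 2436901| = 2333.

2333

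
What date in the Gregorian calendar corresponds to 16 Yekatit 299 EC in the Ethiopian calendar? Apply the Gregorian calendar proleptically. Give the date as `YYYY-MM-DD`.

Both dates share Julian Day Number 1833230; in the Gregorian calendar that is 11 February 307 CE.

0307-02-11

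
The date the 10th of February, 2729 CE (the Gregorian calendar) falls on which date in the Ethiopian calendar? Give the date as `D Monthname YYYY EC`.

27 Tir 2721 EC

Both dates share Julian Day Number 2717847; in the Ethiopian calendar that is 27 Tir 2721 EC.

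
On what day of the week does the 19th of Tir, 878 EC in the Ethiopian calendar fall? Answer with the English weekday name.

Friday

This is JDN 2044683 (18 January 886 Gregorian).
JDN 2044683 mod 7 = 4, and JDN 0 was a Monday, so this is a Friday.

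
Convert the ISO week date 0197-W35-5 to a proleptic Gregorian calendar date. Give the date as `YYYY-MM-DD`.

0197-09-01

ISO week 1 of 197 is the week containing the first Thursday of 197.
Week 35, day 5 (Friday) lands on 0197-09-01.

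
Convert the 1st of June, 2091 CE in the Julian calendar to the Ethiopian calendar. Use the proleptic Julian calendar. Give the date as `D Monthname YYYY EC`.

7 Sene 2083 EC

The source date corresponds to 14 June 2091 in the Gregorian calendar (JDN 2484947).
That day falls on 7 Sene 2083 EC in the Ethiopian calendar.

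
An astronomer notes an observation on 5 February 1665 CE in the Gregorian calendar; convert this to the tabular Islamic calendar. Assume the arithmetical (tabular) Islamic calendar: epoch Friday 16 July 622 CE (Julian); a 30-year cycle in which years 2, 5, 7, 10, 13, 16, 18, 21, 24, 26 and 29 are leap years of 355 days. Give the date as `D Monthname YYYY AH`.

19 Rajab 1075 AH

Both dates share Julian Day Number 2329225; in the tabular Islamic calendar that is 19 Rajab 1075 AH.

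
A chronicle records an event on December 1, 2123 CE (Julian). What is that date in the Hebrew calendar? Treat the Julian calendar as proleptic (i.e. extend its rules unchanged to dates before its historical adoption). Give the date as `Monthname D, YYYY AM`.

Both dates share Julian Day Number 2496818; in the Hebrew calendar that is 27 Kislev 5884 AM.

Kislev 27, 5884 AM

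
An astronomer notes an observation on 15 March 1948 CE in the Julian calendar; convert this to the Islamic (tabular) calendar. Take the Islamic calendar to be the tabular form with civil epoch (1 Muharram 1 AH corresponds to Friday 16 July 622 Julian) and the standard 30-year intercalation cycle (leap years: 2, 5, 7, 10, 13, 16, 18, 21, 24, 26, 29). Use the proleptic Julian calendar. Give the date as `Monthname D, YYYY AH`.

Jumada al-Awwal 17, 1367 AH

Both dates share Julian Day Number 2432639; in the tabular Islamic calendar that is 17 Jumada al-Awwal 1367 AH.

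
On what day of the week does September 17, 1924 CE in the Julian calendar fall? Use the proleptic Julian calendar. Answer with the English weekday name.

Tuesday

This is JDN 2424059 (30 September 1924 Gregorian).
JDN 2424059 mod 7 = 1, and JDN 0 was a Monday, so this is a Tuesday.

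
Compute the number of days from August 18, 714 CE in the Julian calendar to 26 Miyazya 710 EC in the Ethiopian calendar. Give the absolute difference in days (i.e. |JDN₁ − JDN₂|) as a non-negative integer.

1342

First date → JDN 1982076; second date → JDN 1983418.
The interval is |1982076 − 1983418| = 1342 days.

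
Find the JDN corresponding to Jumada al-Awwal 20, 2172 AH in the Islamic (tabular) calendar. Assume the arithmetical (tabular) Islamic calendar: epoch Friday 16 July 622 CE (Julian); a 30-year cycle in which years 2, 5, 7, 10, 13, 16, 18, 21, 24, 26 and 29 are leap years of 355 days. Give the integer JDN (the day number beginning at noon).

2717907

Equivalently 11 April 2729 (Gregorian).
JDN 2299161 is 15 October 1582 CE (Gregorian); the target day is +418746 days from there, so JDN = 2717907.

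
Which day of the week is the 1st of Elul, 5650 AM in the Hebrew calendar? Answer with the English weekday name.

In the Gregorian calendar this is 17 August 1890 (JDN 2411597).
Since JDN mod 7 = 6 (0 = Monday), the day is Sunday.

Sunday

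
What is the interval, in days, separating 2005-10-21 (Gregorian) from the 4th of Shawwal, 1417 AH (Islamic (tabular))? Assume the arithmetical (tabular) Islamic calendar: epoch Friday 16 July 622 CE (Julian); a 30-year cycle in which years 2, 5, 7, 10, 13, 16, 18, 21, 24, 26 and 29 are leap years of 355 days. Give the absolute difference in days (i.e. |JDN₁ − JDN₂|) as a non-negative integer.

3173

First date → JDN 2453665; second date → JDN 2450492.
The interval is |2453665 − 2450492| = 3173 days.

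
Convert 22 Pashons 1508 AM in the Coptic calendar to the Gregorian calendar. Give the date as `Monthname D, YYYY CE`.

May 28, 1792 CE

Both dates share Julian Day Number 2375723; in the Gregorian calendar that is 28 May 1792 CE.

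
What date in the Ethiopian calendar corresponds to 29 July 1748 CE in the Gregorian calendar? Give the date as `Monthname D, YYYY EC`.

Hamle 24, 1740 EC

Julian Day Number of the source date = 2359714.
Converting JDN 2359714 to the Ethiopian calendar gives 24 Hamle 1740 EC.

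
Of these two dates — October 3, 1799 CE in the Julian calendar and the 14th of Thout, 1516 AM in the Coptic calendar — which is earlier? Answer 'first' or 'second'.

second

Converting both to JDN: 2378418 vs 2378397; the smaller is the second.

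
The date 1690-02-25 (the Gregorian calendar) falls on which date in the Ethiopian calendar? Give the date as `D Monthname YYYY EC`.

Both dates share Julian Day Number 2338376; in the Ethiopian calendar that is 21 Yekatit 1682 EC.

21 Yekatit 1682 EC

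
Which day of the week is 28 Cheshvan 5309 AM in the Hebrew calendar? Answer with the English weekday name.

Equivalently 9 November 1548 Gregorian, JDN 2286768.
2286768 ≡ 1 (mod 7); counting from Monday = 0 gives Tuesday.

Tuesday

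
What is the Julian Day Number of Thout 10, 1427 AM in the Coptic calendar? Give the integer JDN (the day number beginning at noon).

2345885

In the Gregorian calendar the same day is 18 September 1710.
JDN 2451545 is 1 January 2000 CE (Gregorian); the target day is −105660 days from there, so JDN = 2345885.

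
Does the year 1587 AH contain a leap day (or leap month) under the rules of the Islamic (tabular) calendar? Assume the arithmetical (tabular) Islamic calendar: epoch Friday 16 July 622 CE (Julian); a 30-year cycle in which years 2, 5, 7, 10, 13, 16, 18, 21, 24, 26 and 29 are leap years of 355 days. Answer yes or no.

Year 1587 AH is year 27 of its 30-year cycle; leap positions are 2, 5, 7, 10, 13, 16, 18, 21, 24, 26, 29, so it is a common year (354 days).

no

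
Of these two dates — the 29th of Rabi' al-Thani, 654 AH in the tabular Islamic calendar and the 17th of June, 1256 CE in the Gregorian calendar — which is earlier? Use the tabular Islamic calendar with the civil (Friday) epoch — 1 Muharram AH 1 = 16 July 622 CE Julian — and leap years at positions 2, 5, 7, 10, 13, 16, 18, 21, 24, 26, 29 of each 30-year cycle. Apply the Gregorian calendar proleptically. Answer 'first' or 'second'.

Converting both to JDN: 2179958 vs 2179973; the smaller is the first.

first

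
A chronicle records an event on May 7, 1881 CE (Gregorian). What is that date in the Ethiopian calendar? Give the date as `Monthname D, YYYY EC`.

Both dates share Julian Day Number 2408208; in the Ethiopian calendar that is 30 Miyazya 1873 EC.

Miyazya 30, 1873 EC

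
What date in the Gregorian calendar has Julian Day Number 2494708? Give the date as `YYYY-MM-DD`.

Counting from JDN 2299161 = 15 Oct 1582 gives an offset of 195547 days.

2118-03-06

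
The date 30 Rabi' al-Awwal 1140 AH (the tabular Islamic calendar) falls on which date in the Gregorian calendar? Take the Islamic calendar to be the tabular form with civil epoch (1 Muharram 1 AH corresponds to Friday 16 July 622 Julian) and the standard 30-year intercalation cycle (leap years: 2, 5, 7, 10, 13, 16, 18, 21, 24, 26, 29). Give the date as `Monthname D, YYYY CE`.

November 15, 1727 CE

Julian Day Number of the source date = 2352152.
Converting JDN 2352152 to the Gregorian calendar gives 15 November 1727 CE.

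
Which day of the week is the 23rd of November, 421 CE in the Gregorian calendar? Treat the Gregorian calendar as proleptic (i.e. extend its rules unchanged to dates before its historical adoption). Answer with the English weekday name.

Tuesday

JDN 1875154 mod 7 = 1, and JDN 0 was a Monday, so this is a Tuesday.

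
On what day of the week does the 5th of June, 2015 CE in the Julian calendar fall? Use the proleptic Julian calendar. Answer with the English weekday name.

Thursday

This is JDN 2457192 (18 June 2015 Gregorian).
2457192 ≡ 3 (mod 7); counting from Monday = 0 gives Thursday.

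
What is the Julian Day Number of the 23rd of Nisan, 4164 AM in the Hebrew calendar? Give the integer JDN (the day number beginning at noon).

1868729

Equivalently 21 April 404 (proleptic Gregorian).
JDN 2400001 is 17 November 1858 CE (Gregorian), MJD 0; the target day is −531272 days from there, so JDN = 1868729.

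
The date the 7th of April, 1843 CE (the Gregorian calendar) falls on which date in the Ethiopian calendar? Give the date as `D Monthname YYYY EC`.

Julian Day Number of the source date = 2394298.
Converting JDN 2394298 to the Ethiopian calendar gives 30 Megabit 1835 EC.

30 Megabit 1835 EC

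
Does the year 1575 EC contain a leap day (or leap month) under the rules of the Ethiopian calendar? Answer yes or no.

yes

1575 mod 4 = 3; in the Ethiopian calendar a year is leap when year mod 4 = 3, so it is a leap year.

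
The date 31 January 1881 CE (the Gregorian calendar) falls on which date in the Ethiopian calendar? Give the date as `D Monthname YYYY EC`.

Julian Day Number of the source date = 2408112.
Converting JDN 2408112 to the Ethiopian calendar gives 24 Tir 1873 EC.

24 Tir 1873 EC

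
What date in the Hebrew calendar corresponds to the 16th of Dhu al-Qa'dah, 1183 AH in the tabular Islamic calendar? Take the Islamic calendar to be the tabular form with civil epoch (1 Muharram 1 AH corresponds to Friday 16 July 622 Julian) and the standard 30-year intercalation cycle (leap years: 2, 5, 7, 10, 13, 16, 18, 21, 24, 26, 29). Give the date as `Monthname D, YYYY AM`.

Both dates share Julian Day Number 2367611; in the Hebrew calendar that is 16 Adar 5530 AM.

Adar 16, 5530 AM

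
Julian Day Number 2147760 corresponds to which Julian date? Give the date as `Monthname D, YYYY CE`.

JDN 2147760 is 7 April 1168 in the proleptic Gregorian calendar.
In the Julian calendar that day is March 31, 1168 CE.

March 31, 1168 CE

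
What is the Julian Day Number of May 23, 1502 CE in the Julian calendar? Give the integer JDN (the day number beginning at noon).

Equivalently 2 June 1502 (proleptic Gregorian).
JDN 2451545 is 1 January 2000 CE (Gregorian); the target day is −181739 days from there, so JDN = 2269806.

2269806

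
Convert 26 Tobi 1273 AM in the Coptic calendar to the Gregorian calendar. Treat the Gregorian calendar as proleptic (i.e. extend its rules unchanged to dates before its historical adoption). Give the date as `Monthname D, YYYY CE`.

Both dates share Julian Day Number 2289773; in the Gregorian calendar that is 31 January 1557 CE.

January 31, 1557 CE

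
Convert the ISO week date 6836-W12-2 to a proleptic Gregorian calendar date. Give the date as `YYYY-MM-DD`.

ISO week 1 of 6836 is the week containing the first Thursday of 6836.
Week 12, day 2 (Tuesday) lands on 6836-03-18.

6836-03-18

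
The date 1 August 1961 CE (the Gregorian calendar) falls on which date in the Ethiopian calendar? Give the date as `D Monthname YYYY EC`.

25 Hamle 1953 EC

Both dates share Julian Day Number 2437513; in the Ethiopian calendar that is 25 Hamle 1953 EC.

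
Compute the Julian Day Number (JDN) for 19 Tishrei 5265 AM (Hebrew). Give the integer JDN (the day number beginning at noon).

2270664

Equivalently 7 October 1504 (proleptic Gregorian).
JDN 2400001 is 17 November 1858 CE (Gregorian), MJD 0; the target day is −129337 days from there, so JDN = 2270664.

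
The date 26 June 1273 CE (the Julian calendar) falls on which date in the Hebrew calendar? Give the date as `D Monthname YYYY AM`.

Julian Day Number of the source date = 2186198.
Converting JDN 2186198 to the Hebrew calendar gives 9 Tammuz 5033 AM.

9 Tammuz 5033 AM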